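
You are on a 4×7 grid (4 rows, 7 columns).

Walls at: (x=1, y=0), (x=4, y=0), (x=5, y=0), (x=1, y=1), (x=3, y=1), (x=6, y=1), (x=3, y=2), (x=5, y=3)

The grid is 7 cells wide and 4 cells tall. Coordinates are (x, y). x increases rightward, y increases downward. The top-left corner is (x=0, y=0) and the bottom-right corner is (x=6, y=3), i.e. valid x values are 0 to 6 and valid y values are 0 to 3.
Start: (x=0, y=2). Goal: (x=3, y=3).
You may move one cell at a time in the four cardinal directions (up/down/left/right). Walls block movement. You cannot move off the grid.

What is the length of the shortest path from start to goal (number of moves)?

Answer: Shortest path length: 4

Derivation:
BFS from (x=0, y=2) until reaching (x=3, y=3):
  Distance 0: (x=0, y=2)
  Distance 1: (x=0, y=1), (x=1, y=2), (x=0, y=3)
  Distance 2: (x=0, y=0), (x=2, y=2), (x=1, y=3)
  Distance 3: (x=2, y=1), (x=2, y=3)
  Distance 4: (x=2, y=0), (x=3, y=3)  <- goal reached here
One shortest path (4 moves): (x=0, y=2) -> (x=1, y=2) -> (x=2, y=2) -> (x=2, y=3) -> (x=3, y=3)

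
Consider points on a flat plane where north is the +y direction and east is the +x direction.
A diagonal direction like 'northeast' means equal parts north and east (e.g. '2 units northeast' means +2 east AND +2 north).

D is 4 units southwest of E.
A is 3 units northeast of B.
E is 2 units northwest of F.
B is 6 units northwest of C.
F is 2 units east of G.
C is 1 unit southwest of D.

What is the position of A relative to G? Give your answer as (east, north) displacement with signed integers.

Answer: A is at (east=-8, north=6) relative to G.

Derivation:
Place G at the origin (east=0, north=0).
  F is 2 units east of G: delta (east=+2, north=+0); F at (east=2, north=0).
  E is 2 units northwest of F: delta (east=-2, north=+2); E at (east=0, north=2).
  D is 4 units southwest of E: delta (east=-4, north=-4); D at (east=-4, north=-2).
  C is 1 unit southwest of D: delta (east=-1, north=-1); C at (east=-5, north=-3).
  B is 6 units northwest of C: delta (east=-6, north=+6); B at (east=-11, north=3).
  A is 3 units northeast of B: delta (east=+3, north=+3); A at (east=-8, north=6).
Therefore A relative to G: (east=-8, north=6).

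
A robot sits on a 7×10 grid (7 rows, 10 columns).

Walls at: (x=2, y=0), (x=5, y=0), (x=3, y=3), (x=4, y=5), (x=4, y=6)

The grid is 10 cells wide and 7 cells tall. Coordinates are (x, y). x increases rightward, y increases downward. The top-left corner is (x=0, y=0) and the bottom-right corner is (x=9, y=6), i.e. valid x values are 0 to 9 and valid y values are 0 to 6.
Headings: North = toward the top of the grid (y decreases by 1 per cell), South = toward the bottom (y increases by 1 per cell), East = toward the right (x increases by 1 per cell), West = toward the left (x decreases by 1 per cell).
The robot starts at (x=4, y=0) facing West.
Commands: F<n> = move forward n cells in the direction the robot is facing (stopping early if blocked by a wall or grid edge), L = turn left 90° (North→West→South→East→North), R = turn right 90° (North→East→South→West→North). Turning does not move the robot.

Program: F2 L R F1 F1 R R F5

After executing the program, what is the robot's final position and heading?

Answer: Final position: (x=4, y=0), facing East

Derivation:
Start: (x=4, y=0), facing West
  F2: move forward 1/2 (blocked), now at (x=3, y=0)
  L: turn left, now facing South
  R: turn right, now facing West
  F1: move forward 0/1 (blocked), now at (x=3, y=0)
  F1: move forward 0/1 (blocked), now at (x=3, y=0)
  R: turn right, now facing North
  R: turn right, now facing East
  F5: move forward 1/5 (blocked), now at (x=4, y=0)
Final: (x=4, y=0), facing East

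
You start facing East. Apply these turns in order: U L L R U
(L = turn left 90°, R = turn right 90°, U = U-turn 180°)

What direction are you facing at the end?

Start: East
  U (U-turn (180°)) -> West
  L (left (90° counter-clockwise)) -> South
  L (left (90° counter-clockwise)) -> East
  R (right (90° clockwise)) -> South
  U (U-turn (180°)) -> North
Final: North

Answer: Final heading: North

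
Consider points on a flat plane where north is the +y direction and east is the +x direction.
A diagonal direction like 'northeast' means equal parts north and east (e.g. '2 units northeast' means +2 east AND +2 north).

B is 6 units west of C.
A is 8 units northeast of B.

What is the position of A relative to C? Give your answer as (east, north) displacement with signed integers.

Place C at the origin (east=0, north=0).
  B is 6 units west of C: delta (east=-6, north=+0); B at (east=-6, north=0).
  A is 8 units northeast of B: delta (east=+8, north=+8); A at (east=2, north=8).
Therefore A relative to C: (east=2, north=8).

Answer: A is at (east=2, north=8) relative to C.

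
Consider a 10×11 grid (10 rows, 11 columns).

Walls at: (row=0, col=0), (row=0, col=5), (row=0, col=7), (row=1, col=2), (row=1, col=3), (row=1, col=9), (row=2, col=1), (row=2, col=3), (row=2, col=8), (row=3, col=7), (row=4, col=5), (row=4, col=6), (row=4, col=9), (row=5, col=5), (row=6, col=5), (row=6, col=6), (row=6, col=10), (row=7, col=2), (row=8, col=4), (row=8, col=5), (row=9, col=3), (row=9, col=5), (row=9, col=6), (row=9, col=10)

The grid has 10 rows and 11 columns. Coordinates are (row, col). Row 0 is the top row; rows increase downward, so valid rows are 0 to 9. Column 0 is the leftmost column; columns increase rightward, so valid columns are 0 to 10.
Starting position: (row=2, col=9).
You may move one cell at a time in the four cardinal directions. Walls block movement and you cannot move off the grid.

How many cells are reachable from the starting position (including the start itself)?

BFS flood-fill from (row=2, col=9):
  Distance 0: (row=2, col=9)
  Distance 1: (row=2, col=10), (row=3, col=9)
  Distance 2: (row=1, col=10), (row=3, col=8), (row=3, col=10)
  Distance 3: (row=0, col=10), (row=4, col=8), (row=4, col=10)
  Distance 4: (row=0, col=9), (row=4, col=7), (row=5, col=8), (row=5, col=10)
  Distance 5: (row=0, col=8), (row=5, col=7), (row=5, col=9), (row=6, col=8)
  Distance 6: (row=1, col=8), (row=5, col=6), (row=6, col=7), (row=6, col=9), (row=7, col=8)
  Distance 7: (row=1, col=7), (row=7, col=7), (row=7, col=9), (row=8, col=8)
  Distance 8: (row=1, col=6), (row=2, col=7), (row=7, col=6), (row=7, col=10), (row=8, col=7), (row=8, col=9), (row=9, col=8)
  Distance 9: (row=0, col=6), (row=1, col=5), (row=2, col=6), (row=7, col=5), (row=8, col=6), (row=8, col=10), (row=9, col=7), (row=9, col=9)
  Distance 10: (row=1, col=4), (row=2, col=5), (row=3, col=6), (row=7, col=4)
  Distance 11: (row=0, col=4), (row=2, col=4), (row=3, col=5), (row=6, col=4), (row=7, col=3)
  Distance 12: (row=0, col=3), (row=3, col=4), (row=5, col=4), (row=6, col=3), (row=8, col=3)
  Distance 13: (row=0, col=2), (row=3, col=3), (row=4, col=4), (row=5, col=3), (row=6, col=2), (row=8, col=2)
  Distance 14: (row=0, col=1), (row=3, col=2), (row=4, col=3), (row=5, col=2), (row=6, col=1), (row=8, col=1), (row=9, col=2)
  Distance 15: (row=1, col=1), (row=2, col=2), (row=3, col=1), (row=4, col=2), (row=5, col=1), (row=6, col=0), (row=7, col=1), (row=8, col=0), (row=9, col=1)
  Distance 16: (row=1, col=0), (row=3, col=0), (row=4, col=1), (row=5, col=0), (row=7, col=0), (row=9, col=0)
  Distance 17: (row=2, col=0), (row=4, col=0)
Total reachable: 85 (grid has 86 open cells total)

Answer: Reachable cells: 85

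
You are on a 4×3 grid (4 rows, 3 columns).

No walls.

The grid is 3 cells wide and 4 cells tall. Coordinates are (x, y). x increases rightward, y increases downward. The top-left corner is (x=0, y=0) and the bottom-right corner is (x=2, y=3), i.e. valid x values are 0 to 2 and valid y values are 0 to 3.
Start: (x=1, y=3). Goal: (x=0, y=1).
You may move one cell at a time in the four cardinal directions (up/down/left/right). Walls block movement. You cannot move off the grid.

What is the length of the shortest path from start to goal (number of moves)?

Answer: Shortest path length: 3

Derivation:
BFS from (x=1, y=3) until reaching (x=0, y=1):
  Distance 0: (x=1, y=3)
  Distance 1: (x=1, y=2), (x=0, y=3), (x=2, y=3)
  Distance 2: (x=1, y=1), (x=0, y=2), (x=2, y=2)
  Distance 3: (x=1, y=0), (x=0, y=1), (x=2, y=1)  <- goal reached here
One shortest path (3 moves): (x=1, y=3) -> (x=0, y=3) -> (x=0, y=2) -> (x=0, y=1)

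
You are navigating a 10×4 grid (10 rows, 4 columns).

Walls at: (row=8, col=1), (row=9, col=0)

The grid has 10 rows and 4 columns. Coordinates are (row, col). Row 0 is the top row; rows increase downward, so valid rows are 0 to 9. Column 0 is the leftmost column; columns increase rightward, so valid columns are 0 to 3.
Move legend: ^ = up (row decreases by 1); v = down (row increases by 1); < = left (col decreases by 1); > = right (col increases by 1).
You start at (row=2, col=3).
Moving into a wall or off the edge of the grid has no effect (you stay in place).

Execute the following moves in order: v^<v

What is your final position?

Answer: Final position: (row=3, col=2)

Derivation:
Start: (row=2, col=3)
  v (down): (row=2, col=3) -> (row=3, col=3)
  ^ (up): (row=3, col=3) -> (row=2, col=3)
  < (left): (row=2, col=3) -> (row=2, col=2)
  v (down): (row=2, col=2) -> (row=3, col=2)
Final: (row=3, col=2)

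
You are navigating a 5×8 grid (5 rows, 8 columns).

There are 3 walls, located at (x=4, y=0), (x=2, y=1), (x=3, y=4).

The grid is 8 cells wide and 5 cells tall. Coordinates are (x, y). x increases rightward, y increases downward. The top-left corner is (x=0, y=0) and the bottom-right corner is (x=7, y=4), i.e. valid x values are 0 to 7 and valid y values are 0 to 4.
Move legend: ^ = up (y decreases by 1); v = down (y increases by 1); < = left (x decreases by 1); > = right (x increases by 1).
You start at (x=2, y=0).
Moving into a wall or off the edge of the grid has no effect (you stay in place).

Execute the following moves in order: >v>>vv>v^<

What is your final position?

Start: (x=2, y=0)
  > (right): (x=2, y=0) -> (x=3, y=0)
  v (down): (x=3, y=0) -> (x=3, y=1)
  > (right): (x=3, y=1) -> (x=4, y=1)
  > (right): (x=4, y=1) -> (x=5, y=1)
  v (down): (x=5, y=1) -> (x=5, y=2)
  v (down): (x=5, y=2) -> (x=5, y=3)
  > (right): (x=5, y=3) -> (x=6, y=3)
  v (down): (x=6, y=3) -> (x=6, y=4)
  ^ (up): (x=6, y=4) -> (x=6, y=3)
  < (left): (x=6, y=3) -> (x=5, y=3)
Final: (x=5, y=3)

Answer: Final position: (x=5, y=3)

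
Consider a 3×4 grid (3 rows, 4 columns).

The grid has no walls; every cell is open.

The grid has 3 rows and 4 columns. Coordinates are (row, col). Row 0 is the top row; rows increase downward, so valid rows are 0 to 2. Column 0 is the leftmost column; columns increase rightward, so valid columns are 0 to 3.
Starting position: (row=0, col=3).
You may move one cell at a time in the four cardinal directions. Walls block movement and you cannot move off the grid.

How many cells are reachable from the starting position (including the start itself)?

BFS flood-fill from (row=0, col=3):
  Distance 0: (row=0, col=3)
  Distance 1: (row=0, col=2), (row=1, col=3)
  Distance 2: (row=0, col=1), (row=1, col=2), (row=2, col=3)
  Distance 3: (row=0, col=0), (row=1, col=1), (row=2, col=2)
  Distance 4: (row=1, col=0), (row=2, col=1)
  Distance 5: (row=2, col=0)
Total reachable: 12 (grid has 12 open cells total)

Answer: Reachable cells: 12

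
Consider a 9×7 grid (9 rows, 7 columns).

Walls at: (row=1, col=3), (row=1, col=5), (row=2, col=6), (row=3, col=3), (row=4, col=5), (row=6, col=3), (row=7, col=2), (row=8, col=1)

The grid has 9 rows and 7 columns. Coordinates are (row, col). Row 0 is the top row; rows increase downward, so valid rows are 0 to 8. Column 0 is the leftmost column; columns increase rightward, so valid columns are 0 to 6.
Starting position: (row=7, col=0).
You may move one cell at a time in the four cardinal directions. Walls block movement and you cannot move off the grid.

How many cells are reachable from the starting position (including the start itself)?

Answer: Reachable cells: 55

Derivation:
BFS flood-fill from (row=7, col=0):
  Distance 0: (row=7, col=0)
  Distance 1: (row=6, col=0), (row=7, col=1), (row=8, col=0)
  Distance 2: (row=5, col=0), (row=6, col=1)
  Distance 3: (row=4, col=0), (row=5, col=1), (row=6, col=2)
  Distance 4: (row=3, col=0), (row=4, col=1), (row=5, col=2)
  Distance 5: (row=2, col=0), (row=3, col=1), (row=4, col=2), (row=5, col=3)
  Distance 6: (row=1, col=0), (row=2, col=1), (row=3, col=2), (row=4, col=3), (row=5, col=4)
  Distance 7: (row=0, col=0), (row=1, col=1), (row=2, col=2), (row=4, col=4), (row=5, col=5), (row=6, col=4)
  Distance 8: (row=0, col=1), (row=1, col=2), (row=2, col=3), (row=3, col=4), (row=5, col=6), (row=6, col=5), (row=7, col=4)
  Distance 9: (row=0, col=2), (row=2, col=4), (row=3, col=5), (row=4, col=6), (row=6, col=6), (row=7, col=3), (row=7, col=5), (row=8, col=4)
  Distance 10: (row=0, col=3), (row=1, col=4), (row=2, col=5), (row=3, col=6), (row=7, col=6), (row=8, col=3), (row=8, col=5)
  Distance 11: (row=0, col=4), (row=8, col=2), (row=8, col=6)
  Distance 12: (row=0, col=5)
  Distance 13: (row=0, col=6)
  Distance 14: (row=1, col=6)
Total reachable: 55 (grid has 55 open cells total)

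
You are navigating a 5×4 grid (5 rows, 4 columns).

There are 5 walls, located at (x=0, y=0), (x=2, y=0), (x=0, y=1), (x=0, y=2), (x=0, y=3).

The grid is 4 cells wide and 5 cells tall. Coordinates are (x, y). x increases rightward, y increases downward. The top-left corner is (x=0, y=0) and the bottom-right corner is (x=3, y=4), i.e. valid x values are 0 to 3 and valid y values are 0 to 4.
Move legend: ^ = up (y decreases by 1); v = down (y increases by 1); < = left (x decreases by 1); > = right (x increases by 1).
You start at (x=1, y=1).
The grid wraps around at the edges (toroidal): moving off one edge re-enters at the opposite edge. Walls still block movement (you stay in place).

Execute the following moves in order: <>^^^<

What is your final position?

Start: (x=1, y=1)
  < (left): blocked, stay at (x=1, y=1)
  > (right): (x=1, y=1) -> (x=2, y=1)
  [×3]^ (up): blocked, stay at (x=2, y=1)
  < (left): (x=2, y=1) -> (x=1, y=1)
Final: (x=1, y=1)

Answer: Final position: (x=1, y=1)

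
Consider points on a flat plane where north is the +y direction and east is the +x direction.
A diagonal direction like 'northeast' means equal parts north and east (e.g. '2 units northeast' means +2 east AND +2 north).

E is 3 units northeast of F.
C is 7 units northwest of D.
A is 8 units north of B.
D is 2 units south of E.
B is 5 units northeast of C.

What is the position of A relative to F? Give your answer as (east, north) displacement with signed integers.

Place F at the origin (east=0, north=0).
  E is 3 units northeast of F: delta (east=+3, north=+3); E at (east=3, north=3).
  D is 2 units south of E: delta (east=+0, north=-2); D at (east=3, north=1).
  C is 7 units northwest of D: delta (east=-7, north=+7); C at (east=-4, north=8).
  B is 5 units northeast of C: delta (east=+5, north=+5); B at (east=1, north=13).
  A is 8 units north of B: delta (east=+0, north=+8); A at (east=1, north=21).
Therefore A relative to F: (east=1, north=21).

Answer: A is at (east=1, north=21) relative to F.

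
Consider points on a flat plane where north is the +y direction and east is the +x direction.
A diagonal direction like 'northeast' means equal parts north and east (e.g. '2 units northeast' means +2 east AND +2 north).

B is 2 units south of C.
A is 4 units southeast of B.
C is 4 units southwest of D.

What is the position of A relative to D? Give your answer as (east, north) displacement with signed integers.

Place D at the origin (east=0, north=0).
  C is 4 units southwest of D: delta (east=-4, north=-4); C at (east=-4, north=-4).
  B is 2 units south of C: delta (east=+0, north=-2); B at (east=-4, north=-6).
  A is 4 units southeast of B: delta (east=+4, north=-4); A at (east=0, north=-10).
Therefore A relative to D: (east=0, north=-10).

Answer: A is at (east=0, north=-10) relative to D.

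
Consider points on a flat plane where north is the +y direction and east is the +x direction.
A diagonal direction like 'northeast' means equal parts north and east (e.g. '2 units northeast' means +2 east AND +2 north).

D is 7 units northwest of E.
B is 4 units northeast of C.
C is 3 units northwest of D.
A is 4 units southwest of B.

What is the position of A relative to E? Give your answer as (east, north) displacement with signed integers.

Answer: A is at (east=-10, north=10) relative to E.

Derivation:
Place E at the origin (east=0, north=0).
  D is 7 units northwest of E: delta (east=-7, north=+7); D at (east=-7, north=7).
  C is 3 units northwest of D: delta (east=-3, north=+3); C at (east=-10, north=10).
  B is 4 units northeast of C: delta (east=+4, north=+4); B at (east=-6, north=14).
  A is 4 units southwest of B: delta (east=-4, north=-4); A at (east=-10, north=10).
Therefore A relative to E: (east=-10, north=10).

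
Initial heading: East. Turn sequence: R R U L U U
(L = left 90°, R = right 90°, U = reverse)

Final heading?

Start: East
  R (right (90° clockwise)) -> South
  R (right (90° clockwise)) -> West
  U (U-turn (180°)) -> East
  L (left (90° counter-clockwise)) -> North
  U (U-turn (180°)) -> South
  U (U-turn (180°)) -> North
Final: North

Answer: Final heading: North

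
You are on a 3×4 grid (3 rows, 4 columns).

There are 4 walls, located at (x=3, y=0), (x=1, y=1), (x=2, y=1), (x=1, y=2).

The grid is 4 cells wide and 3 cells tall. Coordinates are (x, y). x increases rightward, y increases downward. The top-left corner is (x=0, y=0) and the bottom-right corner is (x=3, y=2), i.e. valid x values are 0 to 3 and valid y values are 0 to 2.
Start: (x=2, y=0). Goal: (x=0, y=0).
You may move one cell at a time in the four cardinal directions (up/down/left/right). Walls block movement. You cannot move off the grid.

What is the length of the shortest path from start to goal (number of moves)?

BFS from (x=2, y=0) until reaching (x=0, y=0):
  Distance 0: (x=2, y=0)
  Distance 1: (x=1, y=0)
  Distance 2: (x=0, y=0)  <- goal reached here
One shortest path (2 moves): (x=2, y=0) -> (x=1, y=0) -> (x=0, y=0)

Answer: Shortest path length: 2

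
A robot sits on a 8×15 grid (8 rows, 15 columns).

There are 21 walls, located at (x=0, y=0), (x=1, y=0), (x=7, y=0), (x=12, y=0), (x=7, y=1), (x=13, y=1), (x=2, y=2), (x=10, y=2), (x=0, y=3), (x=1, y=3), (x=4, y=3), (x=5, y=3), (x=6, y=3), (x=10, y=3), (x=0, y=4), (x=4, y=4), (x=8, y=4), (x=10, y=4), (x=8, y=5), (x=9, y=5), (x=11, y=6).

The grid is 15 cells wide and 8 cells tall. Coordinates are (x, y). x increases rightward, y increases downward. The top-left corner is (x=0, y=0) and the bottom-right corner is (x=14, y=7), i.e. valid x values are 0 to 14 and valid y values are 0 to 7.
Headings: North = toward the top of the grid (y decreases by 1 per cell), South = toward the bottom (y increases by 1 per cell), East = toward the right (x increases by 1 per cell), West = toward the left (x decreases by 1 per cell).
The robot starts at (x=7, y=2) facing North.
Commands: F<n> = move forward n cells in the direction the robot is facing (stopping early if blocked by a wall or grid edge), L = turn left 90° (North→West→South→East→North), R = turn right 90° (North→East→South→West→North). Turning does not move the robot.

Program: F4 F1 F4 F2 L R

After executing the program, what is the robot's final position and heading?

Answer: Final position: (x=7, y=2), facing North

Derivation:
Start: (x=7, y=2), facing North
  F4: move forward 0/4 (blocked), now at (x=7, y=2)
  F1: move forward 0/1 (blocked), now at (x=7, y=2)
  F4: move forward 0/4 (blocked), now at (x=7, y=2)
  F2: move forward 0/2 (blocked), now at (x=7, y=2)
  L: turn left, now facing West
  R: turn right, now facing North
Final: (x=7, y=2), facing North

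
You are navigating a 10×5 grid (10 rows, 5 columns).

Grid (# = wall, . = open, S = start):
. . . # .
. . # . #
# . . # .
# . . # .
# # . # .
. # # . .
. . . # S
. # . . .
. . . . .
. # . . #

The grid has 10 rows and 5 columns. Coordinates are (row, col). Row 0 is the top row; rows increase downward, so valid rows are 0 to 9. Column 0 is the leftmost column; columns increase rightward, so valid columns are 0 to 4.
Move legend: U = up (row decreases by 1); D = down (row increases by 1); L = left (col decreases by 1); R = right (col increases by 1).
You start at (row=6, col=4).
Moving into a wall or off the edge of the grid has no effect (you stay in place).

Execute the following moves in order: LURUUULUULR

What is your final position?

Answer: Final position: (row=2, col=4)

Derivation:
Start: (row=6, col=4)
  L (left): blocked, stay at (row=6, col=4)
  U (up): (row=6, col=4) -> (row=5, col=4)
  R (right): blocked, stay at (row=5, col=4)
  U (up): (row=5, col=4) -> (row=4, col=4)
  U (up): (row=4, col=4) -> (row=3, col=4)
  U (up): (row=3, col=4) -> (row=2, col=4)
  L (left): blocked, stay at (row=2, col=4)
  U (up): blocked, stay at (row=2, col=4)
  U (up): blocked, stay at (row=2, col=4)
  L (left): blocked, stay at (row=2, col=4)
  R (right): blocked, stay at (row=2, col=4)
Final: (row=2, col=4)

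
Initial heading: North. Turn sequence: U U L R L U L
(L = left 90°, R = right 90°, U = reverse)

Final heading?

Answer: Final heading: North

Derivation:
Start: North
  U (U-turn (180°)) -> South
  U (U-turn (180°)) -> North
  L (left (90° counter-clockwise)) -> West
  R (right (90° clockwise)) -> North
  L (left (90° counter-clockwise)) -> West
  U (U-turn (180°)) -> East
  L (left (90° counter-clockwise)) -> North
Final: North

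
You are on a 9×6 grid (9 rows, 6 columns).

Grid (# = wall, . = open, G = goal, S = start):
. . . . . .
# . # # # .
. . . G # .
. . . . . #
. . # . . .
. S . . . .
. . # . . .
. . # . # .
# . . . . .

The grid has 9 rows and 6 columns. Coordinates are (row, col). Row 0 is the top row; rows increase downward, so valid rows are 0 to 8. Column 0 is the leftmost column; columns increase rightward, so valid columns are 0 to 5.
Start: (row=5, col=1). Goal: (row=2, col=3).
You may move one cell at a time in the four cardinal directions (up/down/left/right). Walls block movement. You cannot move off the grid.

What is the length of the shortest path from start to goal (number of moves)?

BFS from (row=5, col=1) until reaching (row=2, col=3):
  Distance 0: (row=5, col=1)
  Distance 1: (row=4, col=1), (row=5, col=0), (row=5, col=2), (row=6, col=1)
  Distance 2: (row=3, col=1), (row=4, col=0), (row=5, col=3), (row=6, col=0), (row=7, col=1)
  Distance 3: (row=2, col=1), (row=3, col=0), (row=3, col=2), (row=4, col=3), (row=5, col=4), (row=6, col=3), (row=7, col=0), (row=8, col=1)
  Distance 4: (row=1, col=1), (row=2, col=0), (row=2, col=2), (row=3, col=3), (row=4, col=4), (row=5, col=5), (row=6, col=4), (row=7, col=3), (row=8, col=2)
  Distance 5: (row=0, col=1), (row=2, col=3), (row=3, col=4), (row=4, col=5), (row=6, col=5), (row=8, col=3)  <- goal reached here
One shortest path (5 moves): (row=5, col=1) -> (row=5, col=2) -> (row=5, col=3) -> (row=4, col=3) -> (row=3, col=3) -> (row=2, col=3)

Answer: Shortest path length: 5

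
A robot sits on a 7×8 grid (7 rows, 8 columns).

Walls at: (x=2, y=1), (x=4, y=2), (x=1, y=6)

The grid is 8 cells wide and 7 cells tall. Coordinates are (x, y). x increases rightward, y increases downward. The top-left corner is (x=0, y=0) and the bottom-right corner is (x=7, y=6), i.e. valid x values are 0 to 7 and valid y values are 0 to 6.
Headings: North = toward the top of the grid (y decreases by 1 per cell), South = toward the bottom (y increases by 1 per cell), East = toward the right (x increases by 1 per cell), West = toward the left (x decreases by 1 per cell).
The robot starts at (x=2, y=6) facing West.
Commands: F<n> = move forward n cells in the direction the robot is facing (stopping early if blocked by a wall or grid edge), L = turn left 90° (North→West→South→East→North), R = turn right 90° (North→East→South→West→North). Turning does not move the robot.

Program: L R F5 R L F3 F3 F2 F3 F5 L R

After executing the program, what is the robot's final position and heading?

Start: (x=2, y=6), facing West
  L: turn left, now facing South
  R: turn right, now facing West
  F5: move forward 0/5 (blocked), now at (x=2, y=6)
  R: turn right, now facing North
  L: turn left, now facing West
  F3: move forward 0/3 (blocked), now at (x=2, y=6)
  F3: move forward 0/3 (blocked), now at (x=2, y=6)
  F2: move forward 0/2 (blocked), now at (x=2, y=6)
  F3: move forward 0/3 (blocked), now at (x=2, y=6)
  F5: move forward 0/5 (blocked), now at (x=2, y=6)
  L: turn left, now facing South
  R: turn right, now facing West
Final: (x=2, y=6), facing West

Answer: Final position: (x=2, y=6), facing West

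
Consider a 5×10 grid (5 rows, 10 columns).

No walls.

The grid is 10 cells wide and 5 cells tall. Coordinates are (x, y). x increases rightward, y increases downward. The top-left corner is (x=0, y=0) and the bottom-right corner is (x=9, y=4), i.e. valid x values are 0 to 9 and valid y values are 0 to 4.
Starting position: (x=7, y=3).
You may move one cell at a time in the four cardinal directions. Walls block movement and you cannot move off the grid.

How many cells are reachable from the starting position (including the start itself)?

Answer: Reachable cells: 50

Derivation:
BFS flood-fill from (x=7, y=3):
  Distance 0: (x=7, y=3)
  Distance 1: (x=7, y=2), (x=6, y=3), (x=8, y=3), (x=7, y=4)
  Distance 2: (x=7, y=1), (x=6, y=2), (x=8, y=2), (x=5, y=3), (x=9, y=3), (x=6, y=4), (x=8, y=4)
  Distance 3: (x=7, y=0), (x=6, y=1), (x=8, y=1), (x=5, y=2), (x=9, y=2), (x=4, y=3), (x=5, y=4), (x=9, y=4)
  Distance 4: (x=6, y=0), (x=8, y=0), (x=5, y=1), (x=9, y=1), (x=4, y=2), (x=3, y=3), (x=4, y=4)
  Distance 5: (x=5, y=0), (x=9, y=0), (x=4, y=1), (x=3, y=2), (x=2, y=3), (x=3, y=4)
  Distance 6: (x=4, y=0), (x=3, y=1), (x=2, y=2), (x=1, y=3), (x=2, y=4)
  Distance 7: (x=3, y=0), (x=2, y=1), (x=1, y=2), (x=0, y=3), (x=1, y=4)
  Distance 8: (x=2, y=0), (x=1, y=1), (x=0, y=2), (x=0, y=4)
  Distance 9: (x=1, y=0), (x=0, y=1)
  Distance 10: (x=0, y=0)
Total reachable: 50 (grid has 50 open cells total)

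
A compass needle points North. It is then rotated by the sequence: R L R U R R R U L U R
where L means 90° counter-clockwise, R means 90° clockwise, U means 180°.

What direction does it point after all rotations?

Start: North
  R (right (90° clockwise)) -> East
  L (left (90° counter-clockwise)) -> North
  R (right (90° clockwise)) -> East
  U (U-turn (180°)) -> West
  R (right (90° clockwise)) -> North
  R (right (90° clockwise)) -> East
  R (right (90° clockwise)) -> South
  U (U-turn (180°)) -> North
  L (left (90° counter-clockwise)) -> West
  U (U-turn (180°)) -> East
  R (right (90° clockwise)) -> South
Final: South

Answer: Final heading: South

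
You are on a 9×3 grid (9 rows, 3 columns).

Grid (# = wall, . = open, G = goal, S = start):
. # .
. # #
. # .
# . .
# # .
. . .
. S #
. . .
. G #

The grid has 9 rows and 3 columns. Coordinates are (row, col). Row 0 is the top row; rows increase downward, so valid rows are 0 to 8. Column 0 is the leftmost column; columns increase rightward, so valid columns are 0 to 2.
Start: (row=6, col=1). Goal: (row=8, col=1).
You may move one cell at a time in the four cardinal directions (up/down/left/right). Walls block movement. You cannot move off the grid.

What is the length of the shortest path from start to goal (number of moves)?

Answer: Shortest path length: 2

Derivation:
BFS from (row=6, col=1) until reaching (row=8, col=1):
  Distance 0: (row=6, col=1)
  Distance 1: (row=5, col=1), (row=6, col=0), (row=7, col=1)
  Distance 2: (row=5, col=0), (row=5, col=2), (row=7, col=0), (row=7, col=2), (row=8, col=1)  <- goal reached here
One shortest path (2 moves): (row=6, col=1) -> (row=7, col=1) -> (row=8, col=1)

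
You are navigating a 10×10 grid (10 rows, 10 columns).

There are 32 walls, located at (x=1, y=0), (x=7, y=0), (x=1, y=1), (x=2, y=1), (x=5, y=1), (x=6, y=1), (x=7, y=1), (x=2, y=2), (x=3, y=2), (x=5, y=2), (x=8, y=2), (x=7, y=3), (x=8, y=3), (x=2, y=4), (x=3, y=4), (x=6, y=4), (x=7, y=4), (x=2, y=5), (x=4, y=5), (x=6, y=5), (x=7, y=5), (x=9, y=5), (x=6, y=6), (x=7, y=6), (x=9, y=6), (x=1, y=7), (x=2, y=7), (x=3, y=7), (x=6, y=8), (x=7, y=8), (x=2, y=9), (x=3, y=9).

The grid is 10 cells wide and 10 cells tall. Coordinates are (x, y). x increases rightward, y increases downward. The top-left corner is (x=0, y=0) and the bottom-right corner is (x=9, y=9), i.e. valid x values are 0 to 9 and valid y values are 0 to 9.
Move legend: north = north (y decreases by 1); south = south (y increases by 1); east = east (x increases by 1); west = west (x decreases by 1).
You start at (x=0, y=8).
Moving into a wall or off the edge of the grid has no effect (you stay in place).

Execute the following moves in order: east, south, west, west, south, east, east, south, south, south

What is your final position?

Answer: Final position: (x=1, y=9)

Derivation:
Start: (x=0, y=8)
  east (east): (x=0, y=8) -> (x=1, y=8)
  south (south): (x=1, y=8) -> (x=1, y=9)
  west (west): (x=1, y=9) -> (x=0, y=9)
  west (west): blocked, stay at (x=0, y=9)
  south (south): blocked, stay at (x=0, y=9)
  east (east): (x=0, y=9) -> (x=1, y=9)
  east (east): blocked, stay at (x=1, y=9)
  [×3]south (south): blocked, stay at (x=1, y=9)
Final: (x=1, y=9)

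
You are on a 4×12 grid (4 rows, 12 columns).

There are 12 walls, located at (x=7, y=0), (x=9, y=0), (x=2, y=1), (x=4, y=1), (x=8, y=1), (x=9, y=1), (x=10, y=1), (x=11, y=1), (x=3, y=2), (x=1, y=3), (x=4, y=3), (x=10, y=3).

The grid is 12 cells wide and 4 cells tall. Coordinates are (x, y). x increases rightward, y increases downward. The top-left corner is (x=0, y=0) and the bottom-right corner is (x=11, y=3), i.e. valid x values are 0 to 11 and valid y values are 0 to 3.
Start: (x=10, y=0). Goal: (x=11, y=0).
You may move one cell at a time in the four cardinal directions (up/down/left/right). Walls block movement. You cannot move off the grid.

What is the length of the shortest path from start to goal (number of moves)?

BFS from (x=10, y=0) until reaching (x=11, y=0):
  Distance 0: (x=10, y=0)
  Distance 1: (x=11, y=0)  <- goal reached here
One shortest path (1 moves): (x=10, y=0) -> (x=11, y=0)

Answer: Shortest path length: 1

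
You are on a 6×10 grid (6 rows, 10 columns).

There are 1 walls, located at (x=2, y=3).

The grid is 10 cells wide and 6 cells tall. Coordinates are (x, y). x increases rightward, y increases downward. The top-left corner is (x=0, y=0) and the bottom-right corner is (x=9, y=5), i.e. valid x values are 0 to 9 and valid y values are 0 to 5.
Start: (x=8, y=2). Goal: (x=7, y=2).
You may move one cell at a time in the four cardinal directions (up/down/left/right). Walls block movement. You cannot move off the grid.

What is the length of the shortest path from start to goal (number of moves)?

Answer: Shortest path length: 1

Derivation:
BFS from (x=8, y=2) until reaching (x=7, y=2):
  Distance 0: (x=8, y=2)
  Distance 1: (x=8, y=1), (x=7, y=2), (x=9, y=2), (x=8, y=3)  <- goal reached here
One shortest path (1 moves): (x=8, y=2) -> (x=7, y=2)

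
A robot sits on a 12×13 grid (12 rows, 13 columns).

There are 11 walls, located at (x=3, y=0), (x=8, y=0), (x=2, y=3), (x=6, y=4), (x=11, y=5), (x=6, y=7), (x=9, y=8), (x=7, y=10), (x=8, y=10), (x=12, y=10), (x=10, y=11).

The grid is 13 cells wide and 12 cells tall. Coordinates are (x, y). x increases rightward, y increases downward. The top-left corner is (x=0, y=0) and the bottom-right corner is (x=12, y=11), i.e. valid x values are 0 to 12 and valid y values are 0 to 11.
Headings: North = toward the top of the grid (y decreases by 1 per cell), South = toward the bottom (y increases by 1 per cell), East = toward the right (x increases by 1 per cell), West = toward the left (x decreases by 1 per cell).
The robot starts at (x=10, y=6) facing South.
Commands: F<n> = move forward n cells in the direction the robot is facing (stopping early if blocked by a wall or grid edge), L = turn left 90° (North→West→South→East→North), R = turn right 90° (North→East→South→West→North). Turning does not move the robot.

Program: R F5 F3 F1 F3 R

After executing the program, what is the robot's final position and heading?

Start: (x=10, y=6), facing South
  R: turn right, now facing West
  F5: move forward 5, now at (x=5, y=6)
  F3: move forward 3, now at (x=2, y=6)
  F1: move forward 1, now at (x=1, y=6)
  F3: move forward 1/3 (blocked), now at (x=0, y=6)
  R: turn right, now facing North
Final: (x=0, y=6), facing North

Answer: Final position: (x=0, y=6), facing North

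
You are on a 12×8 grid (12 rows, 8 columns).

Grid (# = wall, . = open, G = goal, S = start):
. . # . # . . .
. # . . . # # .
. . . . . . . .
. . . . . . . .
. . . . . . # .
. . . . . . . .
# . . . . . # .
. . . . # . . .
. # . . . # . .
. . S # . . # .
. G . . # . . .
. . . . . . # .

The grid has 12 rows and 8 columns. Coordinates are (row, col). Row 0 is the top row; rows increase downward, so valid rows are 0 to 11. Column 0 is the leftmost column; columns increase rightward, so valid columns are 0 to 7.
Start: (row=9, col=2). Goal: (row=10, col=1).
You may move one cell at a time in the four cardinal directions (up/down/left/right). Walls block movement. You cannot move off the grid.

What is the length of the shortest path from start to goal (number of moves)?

Answer: Shortest path length: 2

Derivation:
BFS from (row=9, col=2) until reaching (row=10, col=1):
  Distance 0: (row=9, col=2)
  Distance 1: (row=8, col=2), (row=9, col=1), (row=10, col=2)
  Distance 2: (row=7, col=2), (row=8, col=3), (row=9, col=0), (row=10, col=1), (row=10, col=3), (row=11, col=2)  <- goal reached here
One shortest path (2 moves): (row=9, col=2) -> (row=9, col=1) -> (row=10, col=1)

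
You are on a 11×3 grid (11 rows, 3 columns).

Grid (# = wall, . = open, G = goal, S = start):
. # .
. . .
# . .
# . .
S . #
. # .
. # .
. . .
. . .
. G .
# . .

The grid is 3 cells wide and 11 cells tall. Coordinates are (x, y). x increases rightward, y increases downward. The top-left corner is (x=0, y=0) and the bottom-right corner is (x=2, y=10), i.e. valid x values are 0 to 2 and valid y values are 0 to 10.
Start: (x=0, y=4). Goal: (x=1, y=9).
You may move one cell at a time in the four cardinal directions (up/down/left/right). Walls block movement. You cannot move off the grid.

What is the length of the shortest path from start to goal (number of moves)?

BFS from (x=0, y=4) until reaching (x=1, y=9):
  Distance 0: (x=0, y=4)
  Distance 1: (x=1, y=4), (x=0, y=5)
  Distance 2: (x=1, y=3), (x=0, y=6)
  Distance 3: (x=1, y=2), (x=2, y=3), (x=0, y=7)
  Distance 4: (x=1, y=1), (x=2, y=2), (x=1, y=7), (x=0, y=8)
  Distance 5: (x=0, y=1), (x=2, y=1), (x=2, y=7), (x=1, y=8), (x=0, y=9)
  Distance 6: (x=0, y=0), (x=2, y=0), (x=2, y=6), (x=2, y=8), (x=1, y=9)  <- goal reached here
One shortest path (6 moves): (x=0, y=4) -> (x=0, y=5) -> (x=0, y=6) -> (x=0, y=7) -> (x=1, y=7) -> (x=1, y=8) -> (x=1, y=9)

Answer: Shortest path length: 6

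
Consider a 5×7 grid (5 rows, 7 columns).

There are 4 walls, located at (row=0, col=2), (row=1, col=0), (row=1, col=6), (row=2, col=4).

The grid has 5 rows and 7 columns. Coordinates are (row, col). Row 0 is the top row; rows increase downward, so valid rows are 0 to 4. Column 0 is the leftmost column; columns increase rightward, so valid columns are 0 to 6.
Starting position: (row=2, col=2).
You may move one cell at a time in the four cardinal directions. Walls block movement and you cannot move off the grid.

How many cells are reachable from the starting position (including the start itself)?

BFS flood-fill from (row=2, col=2):
  Distance 0: (row=2, col=2)
  Distance 1: (row=1, col=2), (row=2, col=1), (row=2, col=3), (row=3, col=2)
  Distance 2: (row=1, col=1), (row=1, col=3), (row=2, col=0), (row=3, col=1), (row=3, col=3), (row=4, col=2)
  Distance 3: (row=0, col=1), (row=0, col=3), (row=1, col=4), (row=3, col=0), (row=3, col=4), (row=4, col=1), (row=4, col=3)
  Distance 4: (row=0, col=0), (row=0, col=4), (row=1, col=5), (row=3, col=5), (row=4, col=0), (row=4, col=4)
  Distance 5: (row=0, col=5), (row=2, col=5), (row=3, col=6), (row=4, col=5)
  Distance 6: (row=0, col=6), (row=2, col=6), (row=4, col=6)
Total reachable: 31 (grid has 31 open cells total)

Answer: Reachable cells: 31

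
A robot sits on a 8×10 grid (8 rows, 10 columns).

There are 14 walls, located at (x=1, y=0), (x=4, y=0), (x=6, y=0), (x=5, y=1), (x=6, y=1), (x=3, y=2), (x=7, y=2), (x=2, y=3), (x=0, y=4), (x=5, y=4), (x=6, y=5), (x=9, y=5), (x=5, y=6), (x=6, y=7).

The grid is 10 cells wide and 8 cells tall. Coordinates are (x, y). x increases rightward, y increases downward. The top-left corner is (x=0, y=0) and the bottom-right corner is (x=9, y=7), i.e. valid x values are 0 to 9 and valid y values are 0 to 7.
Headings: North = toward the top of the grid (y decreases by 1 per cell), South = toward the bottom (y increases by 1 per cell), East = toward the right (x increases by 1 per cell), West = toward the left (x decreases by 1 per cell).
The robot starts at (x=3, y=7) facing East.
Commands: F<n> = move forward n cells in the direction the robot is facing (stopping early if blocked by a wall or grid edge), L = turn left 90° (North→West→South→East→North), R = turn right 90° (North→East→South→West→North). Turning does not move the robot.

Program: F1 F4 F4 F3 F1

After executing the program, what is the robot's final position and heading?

Answer: Final position: (x=5, y=7), facing East

Derivation:
Start: (x=3, y=7), facing East
  F1: move forward 1, now at (x=4, y=7)
  F4: move forward 1/4 (blocked), now at (x=5, y=7)
  F4: move forward 0/4 (blocked), now at (x=5, y=7)
  F3: move forward 0/3 (blocked), now at (x=5, y=7)
  F1: move forward 0/1 (blocked), now at (x=5, y=7)
Final: (x=5, y=7), facing East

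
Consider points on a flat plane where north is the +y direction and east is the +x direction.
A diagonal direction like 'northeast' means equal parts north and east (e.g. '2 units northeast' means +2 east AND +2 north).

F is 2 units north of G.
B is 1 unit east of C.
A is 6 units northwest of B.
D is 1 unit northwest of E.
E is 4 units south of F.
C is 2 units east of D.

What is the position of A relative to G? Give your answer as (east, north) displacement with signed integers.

Place G at the origin (east=0, north=0).
  F is 2 units north of G: delta (east=+0, north=+2); F at (east=0, north=2).
  E is 4 units south of F: delta (east=+0, north=-4); E at (east=0, north=-2).
  D is 1 unit northwest of E: delta (east=-1, north=+1); D at (east=-1, north=-1).
  C is 2 units east of D: delta (east=+2, north=+0); C at (east=1, north=-1).
  B is 1 unit east of C: delta (east=+1, north=+0); B at (east=2, north=-1).
  A is 6 units northwest of B: delta (east=-6, north=+6); A at (east=-4, north=5).
Therefore A relative to G: (east=-4, north=5).

Answer: A is at (east=-4, north=5) relative to G.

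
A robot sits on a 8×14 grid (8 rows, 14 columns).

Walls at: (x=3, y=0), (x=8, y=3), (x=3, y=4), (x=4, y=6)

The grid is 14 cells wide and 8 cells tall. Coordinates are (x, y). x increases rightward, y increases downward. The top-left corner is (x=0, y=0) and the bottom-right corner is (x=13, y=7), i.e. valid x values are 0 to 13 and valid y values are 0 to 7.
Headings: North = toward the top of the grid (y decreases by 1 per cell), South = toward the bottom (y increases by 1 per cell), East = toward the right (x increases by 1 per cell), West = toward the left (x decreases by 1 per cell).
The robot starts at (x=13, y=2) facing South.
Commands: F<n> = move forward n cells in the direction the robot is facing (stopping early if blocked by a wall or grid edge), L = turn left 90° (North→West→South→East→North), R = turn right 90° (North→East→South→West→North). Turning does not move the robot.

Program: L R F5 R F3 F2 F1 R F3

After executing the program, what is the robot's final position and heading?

Answer: Final position: (x=7, y=4), facing North

Derivation:
Start: (x=13, y=2), facing South
  L: turn left, now facing East
  R: turn right, now facing South
  F5: move forward 5, now at (x=13, y=7)
  R: turn right, now facing West
  F3: move forward 3, now at (x=10, y=7)
  F2: move forward 2, now at (x=8, y=7)
  F1: move forward 1, now at (x=7, y=7)
  R: turn right, now facing North
  F3: move forward 3, now at (x=7, y=4)
Final: (x=7, y=4), facing North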